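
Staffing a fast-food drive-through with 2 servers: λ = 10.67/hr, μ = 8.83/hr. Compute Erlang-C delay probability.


a = λ/μ = 1.2084; ρ = a/2 = 0.6042
P₀ = 0.246735 (from M/M/c formula)
C(c,a) = [a^c/(c!(1−ρ))]·P₀ = [1.46018/(2·0.3958)]·0.246735
= 1.84455·0.246735 = 0.455115

Final: 0.455115


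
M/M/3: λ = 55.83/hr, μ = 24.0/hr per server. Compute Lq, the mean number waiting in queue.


a = λ/μ = 2.3262; ρ = a/3 = 0.7754
P₀ = 0.065045
Lq = P₀·a^c·ρ / (c!·(1−ρ)²) = 0.065045·12.58836·0.7754/(6·0.05044)
= 2.09803

Final: 2.09803


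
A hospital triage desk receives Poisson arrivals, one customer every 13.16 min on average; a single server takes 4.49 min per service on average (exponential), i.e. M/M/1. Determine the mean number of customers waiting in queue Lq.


λ = 60/13.16 = 4.5593 /hr
μ = 60/4.49 = 13.3630 /hr
ρ = λ/μ = 4.5593/13.3630 = 0.3412
Lq = ρ²/(1−ρ) = 0.1164/0.6588 = 0.1767

Final: 0.1767


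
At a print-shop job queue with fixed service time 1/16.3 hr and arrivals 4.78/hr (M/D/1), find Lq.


ρ = 4.78/16.3 = 0.2933
M/D/1: Lq = ρ²/(2(1−ρ)) = 0.08600/(2·0.7067) = 0.06084

Final: 0.06084


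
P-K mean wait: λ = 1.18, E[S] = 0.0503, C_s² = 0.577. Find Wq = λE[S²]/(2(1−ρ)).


ρ = λ·E[S] = 1.18·0.0503 = 0.05935
E[S²] = E[S]²(1+C_s²) = 0.0503²·(1+0.577) = 0.003990
Wq = λ·E[S²]/(2(1−ρ)) = 1.18·0.003990/(2·0.9406) = 0.002503 hr

Final: 0.002503 hr


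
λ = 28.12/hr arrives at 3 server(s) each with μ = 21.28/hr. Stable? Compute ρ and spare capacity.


Total capacity cμ = 3·21.28 = 63.84/hr
ρ = λ/(cμ) = 28.12/63.84 = 0.4405
Stable ⇔ ρ < 1: YES
Spare capacity = cμ − λ = 63.84 − 28.12 = 35.72/hr

Final: ρ = 0.4405; stable; margin = 35.72/hr


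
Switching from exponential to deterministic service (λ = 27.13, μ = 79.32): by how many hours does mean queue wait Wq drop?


ρ = 27.13/79.32 = 0.3420
Wq(M/M/1) = ρ/(μ−λ) = 0.3420/52.19 = 0.006554 hr
Wq(M/D/1) = ρ/(2(μ−λ)) = 0.003277 hr
Savings = 0.006554 − 0.003277 = 0.003277 hr

Final: 0.003277 hr


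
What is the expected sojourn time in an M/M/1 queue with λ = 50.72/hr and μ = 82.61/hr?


W = 1/(μ−λ) = 1/(82.61 − 50.72) = 1/31.89 = 0.03136 hr

Final: 0.03136 hr


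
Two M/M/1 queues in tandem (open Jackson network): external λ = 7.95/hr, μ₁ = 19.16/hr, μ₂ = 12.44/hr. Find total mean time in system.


Each node sees arrival rate λ = 7.95/hr (tandem ⇒ throughput preserved).
W₁ = 1/(μ₁−λ) = 1/(19.16−7.95) = 0.08921 hr
W₂ = 1/(μ₂−λ) = 1/(12.44−7.95) = 0.22272 hr
W_total = W₁ + W₂ = 0.08921 + 0.22272 = 0.31192 hr

Final: 0.31192 hr


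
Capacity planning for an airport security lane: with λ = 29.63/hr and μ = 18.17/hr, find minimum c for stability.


Stability requires cμ > λ ⇔ c > λ/μ.
λ/μ = 29.63/18.17 = 1.6307
Minimum integer c = ⌊1.6307⌋ + 1 = 2
Check: 2·18.17 = 36.34 > 29.63, while 1·18.17 = 18.17 ≤ 29.63

Final: 2 servers


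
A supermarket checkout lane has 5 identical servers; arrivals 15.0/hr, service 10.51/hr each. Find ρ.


ρ = λ/(cμ) = 15.0/(5·10.51) = 15.0/52.55 = 0.2854

Final: 0.2854


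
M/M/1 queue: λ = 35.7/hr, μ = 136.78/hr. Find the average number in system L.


ρ = λ/μ = 35.7/136.78 = 0.2610
L = ρ/(1−ρ) = 0.2610/(1 − 0.2610) = 0.2610/0.7390 = 0.3532

Final: 0.3532


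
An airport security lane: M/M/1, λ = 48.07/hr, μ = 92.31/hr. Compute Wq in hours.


ρ = 48.07/92.31 = 0.5207
Wq = ρ/(μ−λ) = 0.5207/(92.31 − 48.07) = 0.5207/44.24 = 0.01177 hr

Final: 0.01177 hr


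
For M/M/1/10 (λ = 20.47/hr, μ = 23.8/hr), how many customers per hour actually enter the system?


ρ = 0.8601; P_K = (1−ρ)ρ^10/(1−ρ^11) = 0.038289
λ_eff = λ(1 − P_K) = 20.47·(1 − 0.038289) = 20.47·0.961711 = 19.6862 /hr

Final: 19.6862 /hr


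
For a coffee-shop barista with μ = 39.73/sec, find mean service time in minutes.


Mean service time = 1/μ = 1/39.73 second = 0.02517 second
In minutes: 0.02517 × 0.0166667 = 0.0004195 min

Final: 0.0004195 min


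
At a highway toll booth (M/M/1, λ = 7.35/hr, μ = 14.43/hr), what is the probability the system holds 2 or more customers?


ρ = 7.35/14.43 = 0.5094
P(N ≥ n) = ρ^n = 0.5094^2 = 0.259443

Final: 0.259443


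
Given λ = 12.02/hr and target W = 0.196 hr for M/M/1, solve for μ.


W = 1/(μ−λ) ⇒ μ − λ = 1/W = 1/0.196 = 5.1020
μ = λ + 1/W = 12.02 + 5.1020 = 17.1220 per hr

Final: 17.1220 /hr


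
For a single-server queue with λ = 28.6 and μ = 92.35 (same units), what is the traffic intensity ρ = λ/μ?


ρ = λ/μ = 28.6/92.35 = 0.3097

Final: 0.3097


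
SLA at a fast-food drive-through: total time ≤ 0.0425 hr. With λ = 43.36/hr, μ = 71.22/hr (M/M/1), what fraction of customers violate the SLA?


W ~ Exponential(μ−λ) for M/M/1.
μ − λ = 71.22 − 43.36 = 27.8600
P(W > t) = e^{−(μ−λ)t} = e^{−1.1841} = 0.306037

Final: 0.306037


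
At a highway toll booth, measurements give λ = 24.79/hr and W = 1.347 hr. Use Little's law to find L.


L = λW = 24.79·1.347 = 33.3921

Final: 33.3921


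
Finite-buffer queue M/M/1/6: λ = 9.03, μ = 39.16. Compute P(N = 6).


ρ = λ/μ = 9.03/39.16 = 0.2306
P_K = (1−ρ)ρ^K/(1−ρ^(K+1)) = (0.7694·0.0001503)/(1 − 0.00003467)
= 0.0001157/0.999965 = 0.0001157

Final: 0.0001157


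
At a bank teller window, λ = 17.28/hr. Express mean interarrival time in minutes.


Mean interarrival time = 1/λ = 1/17.28 hour = 0.05787 hour
In minutes: 0.05787 × 60 = 3.4722 min

Final: 3.4722 min


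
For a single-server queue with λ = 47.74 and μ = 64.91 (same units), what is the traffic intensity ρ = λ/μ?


ρ = λ/μ = 47.74/64.91 = 0.7355

Final: 0.7355


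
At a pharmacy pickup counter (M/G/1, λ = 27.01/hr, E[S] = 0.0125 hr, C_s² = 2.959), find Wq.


ρ = λ·E[S] = 27.01·0.0125 = 0.3376
E[S²] = E[S]²(1+C_s²) = 0.0125²·(1+2.959) = 0.0006186
Wq = λ·E[S²]/(2(1−ρ)) = 27.01·0.0006186/(2·0.6624) = 0.01261 hr

Final: 0.01261 hr


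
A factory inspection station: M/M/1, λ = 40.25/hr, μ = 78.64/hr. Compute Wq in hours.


ρ = 40.25/78.64 = 0.5118
Wq = ρ/(μ−λ) = 0.5118/(78.64 − 40.25) = 0.5118/38.39 = 0.01333 hr

Final: 0.01333 hr


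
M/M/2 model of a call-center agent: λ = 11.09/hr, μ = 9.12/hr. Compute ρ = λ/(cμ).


ρ = λ/(cμ) = 11.09/(2·9.12) = 11.09/18.24 = 0.6080

Final: 0.6080


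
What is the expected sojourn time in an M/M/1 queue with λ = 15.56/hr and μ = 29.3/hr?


W = 1/(μ−λ) = 1/(29.3 − 15.56) = 1/13.74 = 0.07278 hr

Final: 0.07278 hr


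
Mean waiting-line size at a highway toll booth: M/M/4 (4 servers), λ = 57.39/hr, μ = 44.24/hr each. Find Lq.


a = λ/μ = 1.2972; ρ = a/4 = 0.3243
P₀ = 0.271951
Lq = P₀·a^c·ρ / (c!·(1−ρ)²) = 0.271951·2.83194·0.3243/(24·0.45656)
= 0.02279

Final: 0.02279


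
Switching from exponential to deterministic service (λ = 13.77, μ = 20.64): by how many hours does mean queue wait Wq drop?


ρ = 13.77/20.64 = 0.6672
Wq(M/M/1) = ρ/(μ−λ) = 0.6672/6.87 = 0.09711 hr
Wq(M/D/1) = ρ/(2(μ−λ)) = 0.04856 hr
Savings = 0.09711 − 0.04856 = 0.04856 hr

Final: 0.04856 hr


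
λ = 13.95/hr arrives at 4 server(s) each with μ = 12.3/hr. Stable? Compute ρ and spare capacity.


Total capacity cμ = 4·12.3 = 49.20/hr
ρ = λ/(cμ) = 13.95/49.20 = 0.2835
Stable ⇔ ρ < 1: YES
Spare capacity = cμ − λ = 49.20 − 13.95 = 35.25/hr

Final: ρ = 0.2835; stable; margin = 35.25/hr


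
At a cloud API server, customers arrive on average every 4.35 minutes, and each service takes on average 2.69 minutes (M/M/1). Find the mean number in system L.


λ = 60/4.35 = 13.7931 /hr
μ = 60/2.69 = 22.3048 /hr
ρ = λ/μ = 13.7931/22.3048 = 0.6184
L = ρ/(1−ρ) = 0.6184/0.3816 = 1.6205

Final: 1.6205


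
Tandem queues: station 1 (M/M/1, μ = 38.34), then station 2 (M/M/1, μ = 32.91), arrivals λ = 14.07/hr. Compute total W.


Each node sees arrival rate λ = 14.07/hr (tandem ⇒ throughput preserved).
W₁ = 1/(μ₁−λ) = 1/(38.34−14.07) = 0.04120 hr
W₂ = 1/(μ₂−λ) = 1/(32.91−14.07) = 0.05308 hr
W_total = W₁ + W₂ = 0.04120 + 0.05308 = 0.09428 hr

Final: 0.09428 hr


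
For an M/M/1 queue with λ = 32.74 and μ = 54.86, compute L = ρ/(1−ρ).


ρ = λ/μ = 32.74/54.86 = 0.5968
L = ρ/(1−ρ) = 0.5968/(1 − 0.5968) = 0.5968/0.4032 = 1.4801

Final: 1.4801


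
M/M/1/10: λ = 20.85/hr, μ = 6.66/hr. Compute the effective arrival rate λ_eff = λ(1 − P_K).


ρ = 3.1306; P_K = (1−ρ)ρ^10/(1−ρ^11) = 0.680578
λ_eff = λ(1 − P_K) = 20.85·(1 − 0.680578) = 20.85·0.319422 = 6.6599 /hr

Final: 6.6599 /hr


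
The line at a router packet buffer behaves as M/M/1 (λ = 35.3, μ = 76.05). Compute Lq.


ρ = 35.3/76.05 = 0.4642
Lq = ρ²/(1−ρ) = 0.2155/0.5358 = 0.4021

Final: 0.4021


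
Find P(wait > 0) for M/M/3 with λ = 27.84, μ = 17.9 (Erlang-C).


a = λ/μ = 1.5553; ρ = a/3 = 0.5184
P₀ = 0.197360 (from M/M/c formula)
C(c,a) = [a^c/(c!(1−ρ))]·P₀ = [3.76226/(6·0.4816)]·0.197360
= 1.30210·0.197360 = 0.256981

Final: 0.256981


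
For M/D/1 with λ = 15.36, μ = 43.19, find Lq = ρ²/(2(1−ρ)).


ρ = 15.36/43.19 = 0.3556
M/D/1: Lq = ρ²/(2(1−ρ)) = 0.1265/(2·0.6444) = 0.09814

Final: 0.09814


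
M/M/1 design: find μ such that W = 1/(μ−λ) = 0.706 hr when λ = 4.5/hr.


W = 1/(μ−λ) ⇒ μ − λ = 1/W = 1/0.706 = 1.4164
μ = λ + 1/W = 4.5 + 1.4164 = 5.9164 per hr

Final: 5.9164 /hr


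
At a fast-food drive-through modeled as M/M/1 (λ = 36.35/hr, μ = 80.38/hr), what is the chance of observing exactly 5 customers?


ρ = 36.35/80.38 = 0.4522
P_n = (1−ρ)·ρ^n = (1 − 0.4522)·0.4522^5 = 0.5478·0.018914 = 0.010361

Final: 0.010361


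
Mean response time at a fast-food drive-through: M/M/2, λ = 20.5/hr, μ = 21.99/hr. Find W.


a = 0.9322; ρ = 0.4661; P₀ = 0.364144
Lq = P₀·a^c·ρ/(c!(1−ρ)²) = 0.25877
Wq = Lq/λ = 0.25877/20.5 = 0.01262 hr
W = Wq + 1/μ = 0.01262 + 0.04548 = 0.05810 hr

Final: 0.05810 hr


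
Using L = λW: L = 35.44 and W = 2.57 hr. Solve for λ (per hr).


λ = L/W = 35.44/2.57 = 13.7899 /hr

Final: 13.7899 /hr


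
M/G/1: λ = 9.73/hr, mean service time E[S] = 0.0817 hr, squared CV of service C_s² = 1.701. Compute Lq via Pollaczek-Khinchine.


ρ = λ·E[S] = 9.73·0.0817 = 0.7949
Lq = ρ²(1+C_s²)/(2(1−ρ)) = 0.6319·(1+1.701)/(2·0.2051)
= 0.6319·2.7010/0.4101 = 4.16184

Final: 4.16184


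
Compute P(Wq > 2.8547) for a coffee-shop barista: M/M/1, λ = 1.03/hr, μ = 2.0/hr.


ρ = 1.03/2.0 = 0.5150
P(Wq > t) = ρ·e^{−(μ−λ)t} = 0.5150·e^{−2.7691}
= 0.5150·0.062721 = 0.032301

Final: 0.032301


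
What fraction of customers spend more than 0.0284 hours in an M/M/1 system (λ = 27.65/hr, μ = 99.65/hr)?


W ~ Exponential(μ−λ) for M/M/1.
μ − λ = 99.65 − 27.65 = 72.0000
P(W > t) = e^{−(μ−λ)t} = e^{−2.0448} = 0.129406

Final: 0.129406


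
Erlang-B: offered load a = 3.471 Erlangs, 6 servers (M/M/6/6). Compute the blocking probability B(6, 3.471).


B(c,a) = (a^c/c!) / Σ_{k=0}^{c} a^k/k!
a^6/6! = 2.428819
Σ terms (k=0..6): 1.00000 + 3.47100 + 6.02392 + 6.96968 + 6.04794 + 4.19848 + 2.42882 = 30.139829
B = 2.428819/30.139829 = 0.080585

Final: 0.080585


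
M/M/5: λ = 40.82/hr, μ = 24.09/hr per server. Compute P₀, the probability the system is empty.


a = λ/μ = 40.82/24.09 = 1.6945; ρ = a/c = 0.3389
Σ_{k=0}^{4} a^k/k! (terms k=0..4) = 1.00000 + 1.69448 + 1.43563 + 0.81088 + 0.34351 = 5.28450
Tail: a^5/(5!(1−ρ)) = 13.96950/(120·0.6611) = 0.17609
P₀ = 1/(5.28450 + 0.17609) = 1/5.46058 = 0.183131

Final: 0.183131


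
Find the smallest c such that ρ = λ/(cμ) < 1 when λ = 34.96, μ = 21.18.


Stability requires cμ > λ ⇔ c > λ/μ.
λ/μ = 34.96/21.18 = 1.6506
Minimum integer c = ⌊1.6506⌋ + 1 = 2
Check: 2·21.18 = 42.36 > 34.96, while 1·21.18 = 21.18 ≤ 34.96

Final: 2 servers


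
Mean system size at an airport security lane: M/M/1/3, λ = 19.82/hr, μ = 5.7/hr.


ρ = 19.82/5.7 = 3.4772
L = ρ[1 − (K+1)ρ^K + Kρ^(K+1)] / [(1−ρ)(1−ρ^(K+1))]
Numerator: 3.4772·(1 − 4·42.042292 + 3·146.189162) = 943.704332
Denominator: (-2.4772)·(-145.189162) = 359.661574
L = 943.704332/359.661574 = 2.6239

Final: 2.6239


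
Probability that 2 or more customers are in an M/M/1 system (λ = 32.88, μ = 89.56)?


ρ = 32.88/89.56 = 0.3671
P(N ≥ n) = ρ^n = 0.3671^2 = 0.134783

Final: 0.134783


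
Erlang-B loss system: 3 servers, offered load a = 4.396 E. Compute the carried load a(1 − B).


B(3,4.396) = 0.484602 (Erlang-B)
Carried load = a(1 − B) = 4.396·(1 − 0.484602) = 4.396·0.515398 = 2.2657 E

Final: 2.2657 Erlangs


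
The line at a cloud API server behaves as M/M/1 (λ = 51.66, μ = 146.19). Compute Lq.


ρ = 51.66/146.19 = 0.3534
Lq = ρ²/(1−ρ) = 0.1249/0.6466 = 0.1931

Final: 0.1931


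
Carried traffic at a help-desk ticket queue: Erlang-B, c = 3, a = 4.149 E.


B(3,4.149) = 0.463903 (Erlang-B)
Carried load = a(1 − B) = 4.149·(1 − 0.463903) = 4.149·0.536097 = 2.2243 E

Final: 2.2243 Erlangs


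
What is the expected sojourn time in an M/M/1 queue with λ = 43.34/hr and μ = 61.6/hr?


W = 1/(μ−λ) = 1/(61.6 − 43.34) = 1/18.26 = 0.05476 hr

Final: 0.05476 hr


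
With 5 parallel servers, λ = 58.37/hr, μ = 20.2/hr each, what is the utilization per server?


ρ = λ/(cμ) = 58.37/(5·20.2) = 58.37/101.00 = 0.5779

Final: 0.5779


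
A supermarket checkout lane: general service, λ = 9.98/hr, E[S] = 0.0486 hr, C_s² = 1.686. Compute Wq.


ρ = λ·E[S] = 9.98·0.0486 = 0.4850
E[S²] = E[S]²(1+C_s²) = 0.0486²·(1+1.686) = 0.006344
Wq = λ·E[S²]/(2(1−ρ)) = 9.98·0.006344/(2·0.5150) = 0.06147 hr

Final: 0.06147 hr


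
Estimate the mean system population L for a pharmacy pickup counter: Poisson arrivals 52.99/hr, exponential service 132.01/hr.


ρ = λ/μ = 52.99/132.01 = 0.4014
L = ρ/(1−ρ) = 0.4014/(1 − 0.4014) = 0.4014/0.5986 = 0.6706

Final: 0.6706


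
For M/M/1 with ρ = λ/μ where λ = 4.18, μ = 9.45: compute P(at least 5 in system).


ρ = 4.18/9.45 = 0.4423
P(N ≥ n) = ρ^n = 0.4423^5 = 0.016933

Final: 0.016933


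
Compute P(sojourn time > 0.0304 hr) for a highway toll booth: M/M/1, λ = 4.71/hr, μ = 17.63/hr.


W ~ Exponential(μ−λ) for M/M/1.
μ − λ = 17.63 − 4.71 = 12.9200
P(W > t) = e^{−(μ−λ)t} = e^{−0.3928} = 0.675185

Final: 0.675185


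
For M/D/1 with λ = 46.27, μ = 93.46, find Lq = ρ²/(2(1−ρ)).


ρ = 46.27/93.46 = 0.4951
M/D/1: Lq = ρ²/(2(1−ρ)) = 0.2451/(2·0.5049) = 0.24271

Final: 0.24271


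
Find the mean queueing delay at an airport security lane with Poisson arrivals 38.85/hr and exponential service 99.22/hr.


ρ = 38.85/99.22 = 0.3916
Wq = ρ/(μ−λ) = 0.3916/(99.22 − 38.85) = 0.3916/60.37 = 0.006486 hr

Final: 0.006486 hr


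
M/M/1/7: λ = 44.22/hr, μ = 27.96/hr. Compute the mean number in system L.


ρ = 44.22/27.96 = 1.5815
L = ρ[1 − (K+1)ρ^K + Kρ^(K+1)] / [(1−ρ)(1−ρ^(K+1))]
Numerator: 1.5815·(1 − 8·24.749760 + 7·39.142861) = 121.782048
Denominator: (-0.5815)·(-38.142861) = 22.181793
L = 121.782048/22.181793 = 5.4902

Final: 5.4902


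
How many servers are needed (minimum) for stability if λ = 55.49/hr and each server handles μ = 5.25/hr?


Stability requires cμ > λ ⇔ c > λ/μ.
λ/μ = 55.49/5.25 = 10.5695
Minimum integer c = ⌊10.5695⌋ + 1 = 11
Check: 11·5.25 = 57.75 > 55.49, while 10·5.25 = 52.50 ≤ 55.49

Final: 11 servers


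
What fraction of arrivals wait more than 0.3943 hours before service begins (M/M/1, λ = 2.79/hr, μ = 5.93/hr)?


ρ = 2.79/5.93 = 0.4705
P(Wq > t) = ρ·e^{−(μ−λ)t} = 0.4705·e^{−1.2381}
= 0.4705·0.289934 = 0.136411

Final: 0.136411


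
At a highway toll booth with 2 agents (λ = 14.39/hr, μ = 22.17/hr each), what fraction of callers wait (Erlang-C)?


a = λ/μ = 0.6491; ρ = a/2 = 0.3245
P₀ = 0.509961 (from M/M/c formula)
C(c,a) = [a^c/(c!(1−ρ))]·P₀ = [0.42130/(2·0.6755)]·0.509961
= 0.31186·0.509961 = 0.159036

Final: 0.159036


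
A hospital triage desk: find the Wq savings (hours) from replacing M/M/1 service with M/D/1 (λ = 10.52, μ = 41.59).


ρ = 10.52/41.59 = 0.2529
Wq(M/M/1) = ρ/(μ−λ) = 0.2529/31.07 = 0.008141 hr
Wq(M/D/1) = ρ/(2(μ−λ)) = 0.004071 hr
Savings = 0.008141 − 0.004071 = 0.004071 hr

Final: 0.004071 hr


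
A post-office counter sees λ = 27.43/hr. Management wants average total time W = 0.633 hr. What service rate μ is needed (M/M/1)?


W = 1/(μ−λ) ⇒ μ − λ = 1/W = 1/0.633 = 1.5798
μ = λ + 1/W = 27.43 + 1.5798 = 29.0098 per hr

Final: 29.0098 /hr


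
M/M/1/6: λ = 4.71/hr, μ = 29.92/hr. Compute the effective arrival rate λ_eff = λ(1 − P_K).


ρ = 0.1574; P_K = (1−ρ)ρ^6/(1−ρ^7) = 0.00001282
λ_eff = λ(1 − P_K) = 4.71·(1 − 0.00001282) = 4.71·0.999987 = 4.7099 /hr

Final: 4.7099 /hr


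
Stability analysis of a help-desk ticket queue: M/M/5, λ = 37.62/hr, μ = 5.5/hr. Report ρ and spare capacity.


Total capacity cμ = 5·5.5 = 27.50/hr
ρ = λ/(cμ) = 37.62/27.50 = 1.3680
Stable ⇔ ρ < 1: NO
Spare capacity = cμ − λ = 27.50 − 37.62 = -10.12/hr

Final: ρ = 1.3680; unstable; margin = -10.12/hr


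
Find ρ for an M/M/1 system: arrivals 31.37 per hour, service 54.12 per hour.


ρ = λ/μ = 31.37/54.12 = 0.5796

Final: 0.5796


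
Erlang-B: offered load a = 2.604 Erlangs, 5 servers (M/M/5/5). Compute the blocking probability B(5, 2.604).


B(c,a) = (a^c/c!) / Σ_{k=0}^{c} a^k/k!
a^5/5! = 0.997754
Σ terms (k=0..5): 1.00000 + 2.60400 + 3.39041 + 2.94287 + 1.91581 + 0.99775 = 12.850848
B = 0.997754/12.850848 = 0.077641

Final: 0.077641


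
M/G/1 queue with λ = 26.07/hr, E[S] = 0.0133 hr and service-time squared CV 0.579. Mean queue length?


ρ = λ·E[S] = 26.07·0.0133 = 0.3467
Lq = ρ²(1+C_s²)/(2(1−ρ)) = 0.1202·(1+0.579)/(2·0.6533)
= 0.1202·1.5790/1.3065 = 0.14529

Final: 0.14529


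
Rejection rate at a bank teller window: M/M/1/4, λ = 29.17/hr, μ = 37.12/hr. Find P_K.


ρ = λ/μ = 29.17/37.12 = 0.7858
P_K = (1−ρ)ρ^K/(1−ρ^(K+1)) = (0.2142·0.381341)/(1 − 0.299669)
= 0.081672/0.700331 = 0.116619

Final: 0.116619


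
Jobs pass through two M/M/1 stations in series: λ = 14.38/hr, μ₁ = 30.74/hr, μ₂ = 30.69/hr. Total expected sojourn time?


Each node sees arrival rate λ = 14.38/hr (tandem ⇒ throughput preserved).
W₁ = 1/(μ₁−λ) = 1/(30.74−14.38) = 0.06112 hr
W₂ = 1/(μ₂−λ) = 1/(30.69−14.38) = 0.06131 hr
W_total = W₁ + W₂ = 0.06112 + 0.06131 = 0.12244 hr

Final: 0.12244 hr


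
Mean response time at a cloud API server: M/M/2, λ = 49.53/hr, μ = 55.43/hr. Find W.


a = 0.8936; ρ = 0.4468; P₀ = 0.382380
Lq = P₀·a^c·ρ/(c!(1−ρ)²) = 0.22285
Wq = Lq/λ = 0.22285/49.53 = 0.004499 hr
W = Wq + 1/μ = 0.004499 + 0.01804 = 0.02254 hr

Final: 0.02254 hr


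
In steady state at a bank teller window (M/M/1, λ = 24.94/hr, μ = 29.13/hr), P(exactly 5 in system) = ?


ρ = 24.94/29.13 = 0.8562
P_n = (1−ρ)·ρ^n = (1 − 0.8562)·0.8562^5 = 0.1438·0.460023 = 0.066169

Final: 0.066169


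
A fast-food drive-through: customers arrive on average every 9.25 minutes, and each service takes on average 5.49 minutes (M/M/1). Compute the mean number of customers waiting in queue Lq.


λ = 60/9.25 = 6.4865 /hr
μ = 60/5.49 = 10.9290 /hr
ρ = λ/μ = 6.4865/10.9290 = 0.5935
Lq = ρ²/(1−ρ) = 0.3523/0.4065 = 0.8666

Final: 0.8666


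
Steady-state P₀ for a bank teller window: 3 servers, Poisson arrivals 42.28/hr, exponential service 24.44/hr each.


a = λ/μ = 42.28/24.44 = 1.7300; ρ = a/c = 0.5767
Σ_{k=0}^{2} a^k/k! (terms k=0..2) = 1.00000 + 1.72995 + 1.49637 = 4.22632
Tail: a^3/(3!(1−ρ)) = 5.17728/(6·0.4233) = 2.03822
P₀ = 1/(4.22632 + 2.03822) = 1/6.26453 = 0.159629

Final: 0.159629


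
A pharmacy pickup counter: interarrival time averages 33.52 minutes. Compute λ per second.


λ = 1/(interarrival time) in consistent units.
1 second = 0.0166667 min, so λ = 0.0166667/33.52 = 0.0004972 per second

Final: 0.0004972 /sec


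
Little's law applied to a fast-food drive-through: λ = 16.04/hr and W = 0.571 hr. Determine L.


L = λW = 16.04·0.571 = 9.1588

Final: 9.1588


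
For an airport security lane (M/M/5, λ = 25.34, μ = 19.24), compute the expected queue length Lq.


a = λ/μ = 1.3170; ρ = a/5 = 0.2634
P₀ = 0.267715
Lq = P₀·a^c·ρ / (c!·(1−ρ)²) = 0.267715·3.96285·0.2634/(120·0.54257)
= 0.004292

Final: 0.004292


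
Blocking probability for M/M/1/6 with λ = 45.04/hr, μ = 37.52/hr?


ρ = λ/μ = 45.04/37.52 = 1.2004
P_K = (1−ρ)ρ^K/(1−ρ^(K+1)) = (-0.2004·2.992356)/(1 − 3.592104)
= -0.599747/-2.592104 = 0.231375

Final: 0.231375


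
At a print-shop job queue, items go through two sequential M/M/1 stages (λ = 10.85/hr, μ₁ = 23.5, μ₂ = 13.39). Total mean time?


Each node sees arrival rate λ = 10.85/hr (tandem ⇒ throughput preserved).
W₁ = 1/(μ₁−λ) = 1/(23.5−10.85) = 0.07905 hr
W₂ = 1/(μ₂−λ) = 1/(13.39−10.85) = 0.39370 hr
W_total = W₁ + W₂ = 0.07905 + 0.39370 = 0.47275 hr

Final: 0.47275 hr


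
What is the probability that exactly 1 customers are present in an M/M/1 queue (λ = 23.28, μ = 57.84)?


ρ = 23.28/57.84 = 0.4025
P_n = (1−ρ)·ρ^n = (1 − 0.4025)·0.4025^1 = 0.5975·0.402490 = 0.240492

Final: 0.240492


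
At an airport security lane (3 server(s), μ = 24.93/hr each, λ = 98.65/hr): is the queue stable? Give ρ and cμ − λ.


Total capacity cμ = 3·24.93 = 74.79/hr
ρ = λ/(cμ) = 98.65/74.79 = 1.3190
Stable ⇔ ρ < 1: NO
Spare capacity = cμ − λ = 74.79 − 98.65 = -23.86/hr

Final: ρ = 1.3190; unstable; margin = -23.86/hr


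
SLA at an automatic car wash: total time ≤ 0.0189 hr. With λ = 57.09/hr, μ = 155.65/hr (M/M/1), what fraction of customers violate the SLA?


W ~ Exponential(μ−λ) for M/M/1.
μ − λ = 155.65 − 57.09 = 98.5600
P(W > t) = e^{−(μ−λ)t} = e^{−1.8628} = 0.155240

Final: 0.155240


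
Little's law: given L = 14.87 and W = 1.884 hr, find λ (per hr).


λ = L/W = 14.87/1.884 = 7.8928 /hr

Final: 7.8928 /hr


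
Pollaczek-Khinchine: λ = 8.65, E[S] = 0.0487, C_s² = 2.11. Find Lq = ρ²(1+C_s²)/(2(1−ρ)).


ρ = λ·E[S] = 8.65·0.0487 = 0.4213
Lq = ρ²(1+C_s²)/(2(1−ρ)) = 0.1775·(1+2.11)/(2·0.5787)
= 0.1775·3.1100/1.1575 = 0.47680

Final: 0.47680


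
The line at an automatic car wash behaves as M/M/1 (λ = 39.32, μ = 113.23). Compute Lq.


ρ = 39.32/113.23 = 0.3473
Lq = ρ²/(1−ρ) = 0.1206/0.6527 = 0.1847

Final: 0.1847


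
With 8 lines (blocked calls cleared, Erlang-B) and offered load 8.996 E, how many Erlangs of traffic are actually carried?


B(8,8.996) = 0.288952 (Erlang-B)
Carried load = a(1 − B) = 8.996·(1 − 0.288952) = 8.996·0.711048 = 6.3966 E

Final: 6.3966 Erlangs


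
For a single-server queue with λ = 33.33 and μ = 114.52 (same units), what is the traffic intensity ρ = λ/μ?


ρ = λ/μ = 33.33/114.52 = 0.2910

Final: 0.2910


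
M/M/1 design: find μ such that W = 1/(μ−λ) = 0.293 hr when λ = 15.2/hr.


W = 1/(μ−λ) ⇒ μ − λ = 1/W = 1/0.293 = 3.4130
μ = λ + 1/W = 15.2 + 3.4130 = 18.6130 per hr

Final: 18.6130 /hr


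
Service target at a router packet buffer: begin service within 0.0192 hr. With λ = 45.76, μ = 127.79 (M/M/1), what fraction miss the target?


ρ = 45.76/127.79 = 0.3581
P(Wq > t) = ρ·e^{−(μ−λ)t} = 0.3581·e^{−1.5750}
= 0.3581·0.207013 = 0.074129

Final: 0.074129


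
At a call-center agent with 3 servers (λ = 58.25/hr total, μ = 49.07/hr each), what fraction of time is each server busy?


ρ = λ/(cμ) = 58.25/(3·49.07) = 58.25/147.21 = 0.3957

Final: 0.3957


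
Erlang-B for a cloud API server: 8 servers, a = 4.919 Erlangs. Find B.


B(c,a) = (a^c/c!) / Σ_{k=0}^{c} a^k/k!
a^8/8! = 8.501471
Σ terms (k=0..8): 1.00000 + 4.91900 + 12.09828 + 19.83715 + 24.39473 + 23.99954 + 19.67562 + 13.82634 + 8.50147 = 128.252128
B = 8.501471/128.252128 = 0.066287

Final: 0.066287


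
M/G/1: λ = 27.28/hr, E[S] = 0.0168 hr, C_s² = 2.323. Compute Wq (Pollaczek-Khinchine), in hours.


ρ = λ·E[S] = 27.28·0.0168 = 0.4583
E[S²] = E[S]²(1+C_s²) = 0.0168²·(1+2.323) = 0.0009379
Wq = λ·E[S²]/(2(1−ρ)) = 27.28·0.0009379/(2·0.5417) = 0.02362 hr

Final: 0.02362 hr


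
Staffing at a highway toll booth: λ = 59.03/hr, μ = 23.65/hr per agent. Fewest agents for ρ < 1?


Stability requires cμ > λ ⇔ c > λ/μ.
λ/μ = 59.03/23.65 = 2.4960
Minimum integer c = ⌊2.4960⌋ + 1 = 3
Check: 3·23.65 = 70.95 > 59.03, while 2·23.65 = 47.30 ≤ 59.03

Final: 3 servers


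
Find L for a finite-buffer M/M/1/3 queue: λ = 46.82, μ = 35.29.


ρ = 46.82/35.29 = 1.3267
L = ρ[1 − (K+1)ρ^K + Kρ^(K+1)] / [(1−ρ)(1−ρ^(K+1))]
Numerator: 1.3267·(1 − 4·2.335282 + 3·3.098268) = 1.265265
Denominator: (-0.3267)·(-2.098268) = 0.685549
L = 1.265265/0.685549 = 1.8456

Final: 1.8456


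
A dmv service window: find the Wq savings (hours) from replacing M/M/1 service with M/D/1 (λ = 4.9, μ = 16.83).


ρ = 4.9/16.83 = 0.2911
Wq(M/M/1) = ρ/(μ−λ) = 0.2911/11.93 = 0.02440 hr
Wq(M/D/1) = ρ/(2(μ−λ)) = 0.01220 hr
Savings = 0.02440 − 0.01220 = 0.01220 hr

Final: 0.01220 hr


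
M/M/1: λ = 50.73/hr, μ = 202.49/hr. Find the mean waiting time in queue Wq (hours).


ρ = 50.73/202.49 = 0.2505
Wq = ρ/(μ−λ) = 0.2505/(202.49 − 50.73) = 0.2505/151.76 = 0.001651 hr

Final: 0.001651 hr


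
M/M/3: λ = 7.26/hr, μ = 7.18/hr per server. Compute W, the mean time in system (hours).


a = 1.0111; ρ = 0.3370; P₀ = 0.359422
Lq = P₀·a^c·ρ/(c!(1−ρ)²) = 0.04749
Wq = Lq/λ = 0.04749/7.26 = 0.006542 hr
W = Wq + 1/μ = 0.006542 + 0.13928 = 0.14582 hr

Final: 0.14582 hr


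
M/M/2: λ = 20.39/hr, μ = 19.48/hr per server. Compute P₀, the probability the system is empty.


a = λ/μ = 20.39/19.48 = 1.0467; ρ = a/c = 0.5234
Σ_{k=0}^{1} a^k/k! (terms k=0..1) = 1.00000 + 1.04671 = 2.04671
Tail: a^2/(2!(1−ρ)) = 1.09561/(2·0.4766) = 1.14930
P₀ = 1/(2.04671 + 1.14930) = 1/3.19602 = 0.312890

Final: 0.312890


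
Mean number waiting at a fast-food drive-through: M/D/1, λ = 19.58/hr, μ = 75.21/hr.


ρ = 19.58/75.21 = 0.2603
M/D/1: Lq = ρ²/(2(1−ρ)) = 0.06778/(2·0.7397) = 0.04582

Final: 0.04582


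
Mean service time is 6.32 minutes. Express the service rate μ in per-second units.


μ = 1/(service time) in consistent units.
1 second = 0.0166667 min, so μ = 0.0166667/6.32 = 0.002637 per second

Final: 0.002637 /sec


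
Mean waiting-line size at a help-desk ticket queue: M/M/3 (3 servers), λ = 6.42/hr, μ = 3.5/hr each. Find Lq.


a = λ/μ = 1.8343; ρ = a/3 = 0.6114
P₀ = 0.139592
Lq = P₀·a^c·ρ / (c!·(1−ρ)²) = 0.139592·6.17165·0.6114/(6·0.15099)
= 0.58145

Final: 0.58145


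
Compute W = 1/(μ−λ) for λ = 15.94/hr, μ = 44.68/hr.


W = 1/(μ−λ) = 1/(44.68 − 15.94) = 1/28.74 = 0.03479 hr

Final: 0.03479 hr


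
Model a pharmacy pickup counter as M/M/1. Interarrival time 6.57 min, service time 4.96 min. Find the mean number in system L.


λ = 60/6.57 = 9.1324 /hr
μ = 60/4.96 = 12.0968 /hr
ρ = λ/μ = 9.1324/12.0968 = 0.7549
L = ρ/(1−ρ) = 0.7549/0.2451 = 3.0807

Final: 3.0807


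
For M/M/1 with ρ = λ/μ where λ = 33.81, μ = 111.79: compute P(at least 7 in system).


ρ = 33.81/111.79 = 0.3024
P(N ≥ n) = ρ^n = 0.3024^7 = 0.0002315

Final: 0.0002315


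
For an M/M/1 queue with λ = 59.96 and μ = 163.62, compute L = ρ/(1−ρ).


ρ = λ/μ = 59.96/163.62 = 0.3665
L = ρ/(1−ρ) = 0.3665/(1 − 0.3665) = 0.3665/0.6335 = 0.5784

Final: 0.5784


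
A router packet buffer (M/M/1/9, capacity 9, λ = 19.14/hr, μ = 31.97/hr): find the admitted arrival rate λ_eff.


ρ = 0.5987; P_K = (1−ρ)ρ^9/(1−ρ^10) = 0.003989
λ_eff = λ(1 − P_K) = 19.14·(1 − 0.003989) = 19.14·0.996011 = 19.0637 /hr

Final: 19.0637 /hr


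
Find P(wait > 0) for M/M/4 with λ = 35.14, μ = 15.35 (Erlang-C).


a = λ/μ = 2.2893; ρ = a/4 = 0.5723
P₀ = 0.094475 (from M/M/c formula)
C(c,a) = [a^c/(c!(1−ρ))]·P₀ = [27.46461/(24·0.4277)]·0.094475
= 2.67569·0.094475 = 0.252786

Final: 0.252786


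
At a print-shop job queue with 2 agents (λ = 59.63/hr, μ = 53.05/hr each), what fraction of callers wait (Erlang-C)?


a = λ/μ = 1.1240; ρ = a/2 = 0.5620
P₀ = 0.280396 (from M/M/c formula)
C(c,a) = [a^c/(c!(1−ρ))]·P₀ = [1.26345/(2·0.4380)]·0.280396
= 1.44235·0.280396 = 0.404430

Final: 0.404430


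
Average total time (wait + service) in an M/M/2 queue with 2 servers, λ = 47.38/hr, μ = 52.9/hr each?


a = 0.8957; ρ = 0.4478; P₀ = 0.381381
Lq = P₀·a^c·ρ/(c!(1−ρ)²) = 0.22468
Wq = Lq/λ = 0.22468/47.38 = 0.004742 hr
W = Wq + 1/μ = 0.004742 + 0.01890 = 0.02365 hr

Final: 0.02365 hr


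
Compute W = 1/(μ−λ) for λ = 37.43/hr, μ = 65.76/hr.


W = 1/(μ−λ) = 1/(65.76 − 37.43) = 1/28.33 = 0.03530 hr

Final: 0.03530 hr


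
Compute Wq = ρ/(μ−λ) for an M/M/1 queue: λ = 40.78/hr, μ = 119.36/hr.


ρ = 40.78/119.36 = 0.3417
Wq = ρ/(μ−λ) = 0.3417/(119.36 − 40.78) = 0.3417/78.58 = 0.004348 hr

Final: 0.004348 hr


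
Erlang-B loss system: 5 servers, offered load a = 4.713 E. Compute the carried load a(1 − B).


B(5,4.713) = 0.261148 (Erlang-B)
Carried load = a(1 − B) = 4.713·(1 − 0.261148) = 4.713·0.738852 = 3.4822 E

Final: 3.4822 Erlangs


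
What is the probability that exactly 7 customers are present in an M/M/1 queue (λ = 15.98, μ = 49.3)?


ρ = 15.98/49.3 = 0.3241
P_n = (1−ρ)·ρ^n = (1 − 0.3241)·0.3241^7 = 0.6759·0.0003759 = 0.0002541

Final: 0.0002541


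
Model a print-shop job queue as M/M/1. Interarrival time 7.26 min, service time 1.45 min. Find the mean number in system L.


λ = 60/7.26 = 8.2645 /hr
μ = 60/1.45 = 41.3793 /hr
ρ = λ/μ = 8.2645/41.3793 = 0.1997
L = ρ/(1−ρ) = 0.1997/0.8003 = 0.2496

Final: 0.2496


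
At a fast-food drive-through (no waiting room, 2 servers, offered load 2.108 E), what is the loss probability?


B(c,a) = (a^c/c!) / Σ_{k=0}^{c} a^k/k!
a^2/2! = 2.221832
Σ terms (k=0..2): 1.00000 + 2.10800 + 2.22183 = 5.329832
B = 2.221832/5.329832 = 0.416867

Final: 0.416867


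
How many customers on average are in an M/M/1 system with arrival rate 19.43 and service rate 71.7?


ρ = λ/μ = 19.43/71.7 = 0.2710
L = ρ/(1−ρ) = 0.2710/(1 − 0.2710) = 0.2710/0.7290 = 0.3717

Final: 0.3717


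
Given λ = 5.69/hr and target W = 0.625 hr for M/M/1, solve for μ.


W = 1/(μ−λ) ⇒ μ − λ = 1/W = 1/0.625 = 1.6000
μ = λ + 1/W = 5.69 + 1.6000 = 7.2900 per hr

Final: 7.2900 /hr


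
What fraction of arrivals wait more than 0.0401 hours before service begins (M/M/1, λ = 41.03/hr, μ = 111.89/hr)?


ρ = 41.03/111.89 = 0.3667
P(Wq > t) = ρ·e^{−(μ−λ)t} = 0.3667·e^{−2.8415}
= 0.3667·0.058339 = 0.021393

Final: 0.021393


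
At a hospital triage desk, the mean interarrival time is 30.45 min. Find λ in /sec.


λ = 1/(interarrival time) in consistent units.
1 second = 0.0166667 min, so λ = 0.0166667/30.45 = 0.0005473 per second

Final: 0.0005473 /sec


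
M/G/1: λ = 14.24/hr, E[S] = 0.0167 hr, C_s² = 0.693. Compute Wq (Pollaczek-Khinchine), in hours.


ρ = λ·E[S] = 14.24·0.0167 = 0.2378
E[S²] = E[S]²(1+C_s²) = 0.0167²·(1+0.693) = 0.0004722
Wq = λ·E[S²]/(2(1−ρ)) = 14.24·0.0004722/(2·0.7622) = 0.004411 hr

Final: 0.004411 hr


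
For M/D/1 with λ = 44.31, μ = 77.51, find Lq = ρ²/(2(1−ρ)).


ρ = 44.31/77.51 = 0.5717
M/D/1: Lq = ρ²/(2(1−ρ)) = 0.3268/(2·0.4283) = 0.38149

Final: 0.38149


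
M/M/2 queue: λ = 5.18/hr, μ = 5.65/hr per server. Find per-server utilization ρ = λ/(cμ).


ρ = λ/(cμ) = 5.18/(2·5.65) = 5.18/11.30 = 0.4584

Final: 0.4584


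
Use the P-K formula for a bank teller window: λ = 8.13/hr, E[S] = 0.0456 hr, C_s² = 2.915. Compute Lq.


ρ = λ·E[S] = 8.13·0.0456 = 0.3707
Lq = ρ²(1+C_s²)/(2(1−ρ)) = 0.1374·(1+2.915)/(2·0.6293)
= 0.1374·3.9150/1.2585 = 0.42754

Final: 0.42754


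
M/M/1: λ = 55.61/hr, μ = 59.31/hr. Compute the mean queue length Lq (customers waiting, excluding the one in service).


ρ = 55.61/59.31 = 0.9376
Lq = ρ²/(1−ρ) = 0.8791/0.06238 = 14.0921

Final: 14.0921


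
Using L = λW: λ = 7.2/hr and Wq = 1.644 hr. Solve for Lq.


Lq = λWq = 7.2·1.644 = 11.8368

Final: 11.8368


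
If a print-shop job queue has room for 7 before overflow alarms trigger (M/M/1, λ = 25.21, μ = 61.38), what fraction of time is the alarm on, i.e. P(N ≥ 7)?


ρ = 25.21/61.38 = 0.4107
P(N ≥ n) = ρ^n = 0.4107^7 = 0.001972

Final: 0.001972


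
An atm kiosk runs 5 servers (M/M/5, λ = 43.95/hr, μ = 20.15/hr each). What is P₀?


a = λ/μ = 43.95/20.15 = 2.1811; ρ = a/c = 0.4362
Σ_{k=0}^{4} a^k/k! (terms k=0..4) = 1.00000 + 2.18114 + 2.37869 + 1.72942 + 0.94303 = 8.23228
Tail: a^5/(5!(1−ρ)) = 49.36500/(120·0.5638) = 0.72968
P₀ = 1/(8.23228 + 0.72968) = 1/8.96196 = 0.111583

Final: 0.111583


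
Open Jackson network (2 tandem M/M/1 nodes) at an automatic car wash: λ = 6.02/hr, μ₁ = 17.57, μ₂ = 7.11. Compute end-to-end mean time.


Each node sees arrival rate λ = 6.02/hr (tandem ⇒ throughput preserved).
W₁ = 1/(μ₁−λ) = 1/(17.57−6.02) = 0.08658 hr
W₂ = 1/(μ₂−λ) = 1/(7.11−6.02) = 0.91743 hr
W_total = W₁ + W₂ = 0.08658 + 0.91743 = 1.00401 hr

Final: 1.00401 hr


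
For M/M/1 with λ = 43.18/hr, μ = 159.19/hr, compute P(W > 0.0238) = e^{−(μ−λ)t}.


W ~ Exponential(μ−λ) for M/M/1.
μ − λ = 159.19 − 43.18 = 116.0100
P(W > t) = e^{−(μ−λ)t} = e^{−2.7610} = 0.063226

Final: 0.063226


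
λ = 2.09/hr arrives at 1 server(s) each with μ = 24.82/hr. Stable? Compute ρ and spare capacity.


Total capacity cμ = 1·24.82 = 24.82/hr
ρ = λ/(cμ) = 2.09/24.82 = 0.08421
Stable ⇔ ρ < 1: YES
Spare capacity = cμ − λ = 24.82 − 2.09 = 22.73/hr

Final: ρ = 0.08421; stable; margin = 22.73/hr


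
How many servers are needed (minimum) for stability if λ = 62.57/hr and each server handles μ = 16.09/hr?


Stability requires cμ > λ ⇔ c > λ/μ.
λ/μ = 62.57/16.09 = 3.8888
Minimum integer c = ⌊3.8888⌋ + 1 = 4
Check: 4·16.09 = 64.36 > 62.57, while 3·16.09 = 48.27 ≤ 62.57

Final: 4 servers


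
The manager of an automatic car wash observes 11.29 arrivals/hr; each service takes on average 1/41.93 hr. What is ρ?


ρ = λ/μ = 11.29/41.93 = 0.2693

Final: 0.2693


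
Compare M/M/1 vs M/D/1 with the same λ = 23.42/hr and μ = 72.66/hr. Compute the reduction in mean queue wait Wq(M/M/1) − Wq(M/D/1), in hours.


ρ = 23.42/72.66 = 0.3223
Wq(M/M/1) = ρ/(μ−λ) = 0.3223/49.24 = 0.006546 hr
Wq(M/D/1) = ρ/(2(μ−λ)) = 0.003273 hr
Savings = 0.006546 − 0.003273 = 0.003273 hr

Final: 0.003273 hr


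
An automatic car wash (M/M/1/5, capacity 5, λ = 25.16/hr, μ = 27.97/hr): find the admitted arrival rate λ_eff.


ρ = 0.8995; P_K = (1−ρ)ρ^5/(1−ρ^6) = 0.125840
λ_eff = λ(1 − P_K) = 25.16·(1 − 0.125840) = 25.16·0.874160 = 21.9939 /hr

Final: 21.9939 /hr


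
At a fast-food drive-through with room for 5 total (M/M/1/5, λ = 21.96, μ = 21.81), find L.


ρ = 21.96/21.81 = 1.0069
L = ρ[1 − (K+1)ρ^K + Kρ^(K+1)] / [(1−ρ)(1−ρ^(K+1))]
Numerator: 1.0069·(1 − 6·1.034864 + 5·1.041982) = 0.0007276
Denominator: (-0.006878)·(-0.041982) = 0.0002887
L = 0.0007276/0.0002887 = 2.5200

Final: 2.5200


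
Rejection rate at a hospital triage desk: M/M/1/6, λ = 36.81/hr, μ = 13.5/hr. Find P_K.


ρ = λ/μ = 36.81/13.5 = 2.7267
P_K = (1−ρ)ρ^K/(1−ρ^(K+1)) = (-1.7267·410.953131)/(1 − 1120.532204)
= -709.579073/-1119.532204 = 0.633817

Final: 0.633817


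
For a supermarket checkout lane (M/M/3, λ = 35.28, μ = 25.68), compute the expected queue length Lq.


a = λ/μ = 1.3738; ρ = a/3 = 0.4579
P₀ = 0.243025
Lq = P₀·a^c·ρ / (c!·(1−ρ)²) = 0.243025·2.59299·0.4579/(6·0.29382)
= 0.16369

Final: 0.16369


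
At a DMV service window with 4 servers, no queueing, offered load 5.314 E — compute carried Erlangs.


B(4,5.314) = 0.422349 (Erlang-B)
Carried load = a(1 − B) = 5.314·(1 − 0.422349) = 5.314·0.577651 = 3.0696 E

Final: 3.0696 Erlangs


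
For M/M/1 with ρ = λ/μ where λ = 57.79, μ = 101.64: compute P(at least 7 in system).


ρ = 57.79/101.64 = 0.5686
P(N ≥ n) = ρ^n = 0.5686^7 = 0.019210

Final: 0.019210


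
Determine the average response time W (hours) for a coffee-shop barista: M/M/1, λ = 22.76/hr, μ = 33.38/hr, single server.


W = 1/(μ−λ) = 1/(33.38 − 22.76) = 1/10.62 = 0.09416 hr

Final: 0.09416 hr


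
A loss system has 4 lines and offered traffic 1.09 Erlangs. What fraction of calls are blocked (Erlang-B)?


B(c,a) = (a^c/c!) / Σ_{k=0}^{c} a^k/k!
a^4/4! = 0.058816
Σ terms (k=0..4): 1.00000 + 1.09000 + 0.59405 + 0.21584 + 0.05882 = 2.958704
B = 0.058816/2.958704 = 0.019879

Final: 0.019879


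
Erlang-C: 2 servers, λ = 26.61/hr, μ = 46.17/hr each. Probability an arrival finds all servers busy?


a = λ/μ = 0.5763; ρ = a/2 = 0.2882
P₀ = 0.552585 (from M/M/c formula)
C(c,a) = [a^c/(c!(1−ρ))]·P₀ = [0.33218/(2·0.7118)]·0.552585
= 0.23333·0.552585 = 0.128933

Final: 0.128933


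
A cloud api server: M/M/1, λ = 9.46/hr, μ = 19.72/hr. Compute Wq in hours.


ρ = 9.46/19.72 = 0.4797
Wq = ρ/(μ−λ) = 0.4797/(19.72 − 9.46) = 0.4797/10.26 = 0.04676 hr

Final: 0.04676 hr


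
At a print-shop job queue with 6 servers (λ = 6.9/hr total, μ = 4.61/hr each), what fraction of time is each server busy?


ρ = λ/(cμ) = 6.9/(6·4.61) = 6.9/27.66 = 0.2495

Final: 0.2495


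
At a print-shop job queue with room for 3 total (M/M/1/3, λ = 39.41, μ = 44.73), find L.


ρ = 39.41/44.73 = 0.8811
L = ρ[1 − (K+1)ρ^K + Kρ^(K+1)] / [(1−ρ)(1−ρ^(K+1))]
Numerator: 0.8811·(1 − 4·0.683947 + 3·0.602601) = 0.063450
Denominator: (0.1189)·(0.397399) = 0.047265
L = 0.063450/0.047265 = 1.3424

Final: 1.3424


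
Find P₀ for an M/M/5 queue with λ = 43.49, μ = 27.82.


a = λ/μ = 43.49/27.82 = 1.5633; ρ = a/c = 0.3127
Σ_{k=0}^{4} a^k/k! (terms k=0..4) = 1.00000 + 1.56326 + 1.22190 + 0.63672 + 0.24884 = 4.67072
Tail: a^5/(5!(1−ρ)) = 9.33601/(120·0.6873) = 0.11319
P₀ = 1/(4.67072 + 0.11319) = 1/4.78390 = 0.209034

Final: 0.209034


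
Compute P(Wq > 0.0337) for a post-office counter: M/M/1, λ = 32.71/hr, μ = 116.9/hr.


ρ = 32.71/116.9 = 0.2798
P(Wq > t) = ρ·e^{−(μ−λ)t} = 0.2798·e^{−2.8372}
= 0.2798·0.058589 = 0.016394

Final: 0.016394


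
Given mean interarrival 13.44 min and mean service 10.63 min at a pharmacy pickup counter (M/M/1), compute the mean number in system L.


λ = 60/13.44 = 4.4643 /hr
μ = 60/10.63 = 5.6444 /hr
ρ = λ/μ = 4.4643/5.6444 = 0.7909
L = ρ/(1−ρ) = 0.7909/0.2091 = 3.7829

Final: 3.7829


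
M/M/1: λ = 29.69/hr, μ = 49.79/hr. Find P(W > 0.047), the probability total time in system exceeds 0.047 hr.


W ~ Exponential(μ−λ) for M/M/1.
μ − λ = 49.79 − 29.69 = 20.1000
P(W > t) = e^{−(μ−λ)t} = e^{−0.9447} = 0.388796

Final: 0.388796


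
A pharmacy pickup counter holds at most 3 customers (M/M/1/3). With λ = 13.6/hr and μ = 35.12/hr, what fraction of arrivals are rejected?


ρ = λ/μ = 13.6/35.12 = 0.3872
P_K = (1−ρ)ρ^K/(1−ρ^(K+1)) = (0.6128·0.058070)/(1 − 0.022487)
= 0.035583/0.977513 = 0.036401

Final: 0.036401
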